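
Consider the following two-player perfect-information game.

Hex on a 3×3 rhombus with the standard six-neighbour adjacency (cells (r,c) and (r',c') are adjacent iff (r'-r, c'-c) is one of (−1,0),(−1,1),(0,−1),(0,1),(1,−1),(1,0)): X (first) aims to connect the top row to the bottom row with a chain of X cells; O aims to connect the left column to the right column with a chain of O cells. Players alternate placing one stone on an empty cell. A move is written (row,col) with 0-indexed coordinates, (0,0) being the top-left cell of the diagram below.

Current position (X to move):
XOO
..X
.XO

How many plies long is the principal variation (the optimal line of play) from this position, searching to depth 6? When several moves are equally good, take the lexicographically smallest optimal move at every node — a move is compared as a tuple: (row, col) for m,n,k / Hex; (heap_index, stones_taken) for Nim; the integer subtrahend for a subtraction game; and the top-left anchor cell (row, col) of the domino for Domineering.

PV length from [XOO/..X/.XO]: 3 plies

[XOO/..X/.XO] X move#1: (1,0):+1/XOO/X.X/.XO*, (1,1):-1/XOO/.XX/.XO, (2,0):-1/XOO/..X/XXO
[XOO/X.X/.XO] O move#2: (1,1):-1/XOO/XOX/.XO*, (2,0):-1/XOO/X.X/OXO
[XOO/XOX/.XO] X move#3: (2,0):+1/XOO/XOX/XXO*
[XOO/XOX/XXO] end (terminal -1, O#4); searched XOO/..X/.XO to 6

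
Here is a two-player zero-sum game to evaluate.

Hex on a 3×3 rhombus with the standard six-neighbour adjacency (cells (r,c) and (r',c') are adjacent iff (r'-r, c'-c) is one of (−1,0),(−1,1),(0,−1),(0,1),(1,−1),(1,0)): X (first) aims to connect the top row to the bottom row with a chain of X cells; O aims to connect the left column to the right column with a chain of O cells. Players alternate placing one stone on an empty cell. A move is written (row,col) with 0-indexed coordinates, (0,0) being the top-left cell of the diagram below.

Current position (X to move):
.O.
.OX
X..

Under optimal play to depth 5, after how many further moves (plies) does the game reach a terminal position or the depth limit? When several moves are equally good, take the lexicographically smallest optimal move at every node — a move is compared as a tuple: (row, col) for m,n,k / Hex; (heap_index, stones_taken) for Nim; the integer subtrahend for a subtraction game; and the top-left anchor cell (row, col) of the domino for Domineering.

p1 X@[.O./.OX/X..]: (0,0)[XO./.OX/X..]+1* (0,2)[.OX/.OX/X..]+1 (1,0)[.O./XOX/X..]+1 (2,1)[.O./.OX/XX.]-1 (2,2)[.O./.OX/X.X]-1
p2 O@[XO./.OX/X..]: (0,2)[XOO/.OX/X..]-1* (1,0)[XO./OOX/X..]-1 (2,1)[XO./.OX/XO.]-1 (2,2)[XO./.OX/X.O]-1
p3 X@[XOO/.OX/X..]: (1,0)[XOO/XOX/X..]+1* (2,1)[XOO/.OX/XX.]-1 (2,2)[XOO/.OX/X.X]-1
p4 O@[XOO/XOX/X..] terminal -1; root [.O./.OX/X..] d5

PV length from [.O./.OX/X..]: 3 plies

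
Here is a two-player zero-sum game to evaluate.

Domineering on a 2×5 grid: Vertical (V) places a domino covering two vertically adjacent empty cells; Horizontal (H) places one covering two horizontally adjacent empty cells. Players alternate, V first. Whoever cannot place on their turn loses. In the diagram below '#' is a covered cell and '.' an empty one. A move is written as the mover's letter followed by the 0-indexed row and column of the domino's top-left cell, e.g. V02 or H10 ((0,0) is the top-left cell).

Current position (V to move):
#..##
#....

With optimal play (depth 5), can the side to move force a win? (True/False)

ply 1, V at #..##/#.... | V01=-1→##.##/##...; V02=+1→#.###/#.#..*
ply 2, H at #.###/#.#.. | H13=-1→#.###/#.###*
ply 3, V at #.###/#.### | V01=+1→#####/#####*
ply 4: #####/##### is terminal -1 (H); from #..##/#.... depth 5

V winning at [#..##/#....]: True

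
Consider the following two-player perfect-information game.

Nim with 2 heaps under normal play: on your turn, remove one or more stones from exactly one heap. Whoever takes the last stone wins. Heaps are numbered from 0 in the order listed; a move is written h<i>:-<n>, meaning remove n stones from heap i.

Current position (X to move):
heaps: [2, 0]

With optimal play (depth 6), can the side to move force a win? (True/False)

X winning at [(2,0)]: True

p1 X@[(2,0)]: h0:-1[(1,0)]-1 h0:-2[(0,0)]+1*
p2 O@[(0,0)] terminal -1; root [(2,0)] d6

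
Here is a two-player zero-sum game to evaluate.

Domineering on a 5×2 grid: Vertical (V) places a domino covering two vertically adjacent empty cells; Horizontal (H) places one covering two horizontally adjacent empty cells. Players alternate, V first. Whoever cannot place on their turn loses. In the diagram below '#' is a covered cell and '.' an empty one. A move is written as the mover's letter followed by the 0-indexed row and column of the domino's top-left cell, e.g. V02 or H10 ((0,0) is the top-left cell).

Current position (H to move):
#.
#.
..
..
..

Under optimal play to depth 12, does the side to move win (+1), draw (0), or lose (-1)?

p1 H@[#./#./../../..]: H20[#./#./##/../..]-1 H30[#./#./../##/..]+1* H40[#./#./../../##]-1
p2 V@[#./#./../##/..]: V01[##/##/../##/..]-1* V11[#./##/.#/##/..]-1
p3 H@[##/##/../##/..]: H20[##/##/##/##/..]+1* H40[##/##/../##/##]+1
p4 V@[##/##/##/##/..] terminal -1; root [#./#./../../..] d12

value(#./#./../../.., H) = +1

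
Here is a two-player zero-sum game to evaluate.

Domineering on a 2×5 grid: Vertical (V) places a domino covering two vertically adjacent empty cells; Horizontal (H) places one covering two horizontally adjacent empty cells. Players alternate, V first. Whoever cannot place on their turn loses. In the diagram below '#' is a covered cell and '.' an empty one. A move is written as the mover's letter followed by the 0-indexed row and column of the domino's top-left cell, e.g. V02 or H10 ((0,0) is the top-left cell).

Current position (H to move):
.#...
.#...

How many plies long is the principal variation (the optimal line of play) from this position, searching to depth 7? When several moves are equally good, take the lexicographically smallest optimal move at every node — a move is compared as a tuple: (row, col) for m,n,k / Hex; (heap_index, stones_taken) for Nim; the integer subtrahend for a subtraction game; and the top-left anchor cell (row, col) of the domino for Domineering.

PV length from [.#.../.#...]: 4 plies

p1 H@[.#.../.#...]: H02[.###./.#...]-1* H03[.#.##/.#...]-1 H12[.#.../.###.]-1 H13[.#.../.#.##]-1
p2 V@[.###./.#...]: V00[####./##...]-1 V04[.####/.#..#]+1*
p3 H@[.####/.#..#]: H12[.####/.####]-1*
p4 V@[.####/.####]: V00[#####/#####]+1*
p5 H@[#####/#####] terminal -1; root [.#.../.#...] d7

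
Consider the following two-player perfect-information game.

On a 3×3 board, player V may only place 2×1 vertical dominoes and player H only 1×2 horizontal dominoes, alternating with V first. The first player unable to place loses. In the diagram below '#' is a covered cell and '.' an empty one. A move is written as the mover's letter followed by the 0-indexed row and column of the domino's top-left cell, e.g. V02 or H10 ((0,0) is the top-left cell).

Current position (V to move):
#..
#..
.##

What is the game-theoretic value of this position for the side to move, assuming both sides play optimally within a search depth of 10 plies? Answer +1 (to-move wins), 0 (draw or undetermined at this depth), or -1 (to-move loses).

[#../#../.##] V move#1: V01:+1/##./##./.##*, V02:+1/#.#/#.#/.##
[##./##./.##] end (terminal -1, H#2); searched #../#../.## to 10

value(#../#../.##, V) = +1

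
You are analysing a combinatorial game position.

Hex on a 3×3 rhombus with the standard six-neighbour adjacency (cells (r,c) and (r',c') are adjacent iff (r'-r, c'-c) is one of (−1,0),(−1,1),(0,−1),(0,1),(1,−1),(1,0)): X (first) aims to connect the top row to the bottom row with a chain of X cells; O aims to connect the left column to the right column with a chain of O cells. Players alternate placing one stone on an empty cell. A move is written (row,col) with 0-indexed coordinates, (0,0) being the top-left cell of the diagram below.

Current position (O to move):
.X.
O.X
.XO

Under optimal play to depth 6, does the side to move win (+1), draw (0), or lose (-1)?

value(.X./O.X/.XO, O) = -1

[.X./O.X/.XO] O move#1: (0,0):-1/OX./O.X/.XO*, (0,2):-1/.XO/O.X/.XO, (1,1):-1/.X./OOX/.XO, (2,0):-1/.X./O.X/OXO
[OX./O.X/.XO] X move#2: (0,2):+1/OXX/O.X/.XO*, (1,1):+1/OX./OXX/.XO, (2,0):+1/OX./O.X/XXO
[OXX/O.X/.XO] end (terminal -1, O#3); searched .X./O.X/.XO to 6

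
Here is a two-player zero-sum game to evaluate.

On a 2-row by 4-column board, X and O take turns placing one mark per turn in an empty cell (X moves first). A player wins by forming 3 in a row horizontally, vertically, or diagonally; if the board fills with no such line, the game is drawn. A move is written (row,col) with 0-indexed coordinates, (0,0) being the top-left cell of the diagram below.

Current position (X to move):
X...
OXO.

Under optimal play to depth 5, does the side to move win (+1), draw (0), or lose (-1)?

value(X.../OXO., X) = 0

[X.../OXO.] X move#1: (0,1):+0/XX../OXO.*, (0,2):+0/X.X./OXO., (0,3):+0/X..X/OXO., (1,3):+0/X.../OXOX
[XX../OXO.] O move#2: (0,2):+0/XXO./OXO.*, (0,3):-1/XX.O/OXO., (1,3):-1/XX../OXOO
[XXO./OXO.] X move#3: (0,3):+0/XXOX/OXO.*, (1,3):+0/XXO./OXOX
[XXOX/OXO.] O move#4: (1,3):+0/XXOX/OXOO*
[XXOX/OXOO] end (terminal +0, X#5); searched X.../OXO. to 5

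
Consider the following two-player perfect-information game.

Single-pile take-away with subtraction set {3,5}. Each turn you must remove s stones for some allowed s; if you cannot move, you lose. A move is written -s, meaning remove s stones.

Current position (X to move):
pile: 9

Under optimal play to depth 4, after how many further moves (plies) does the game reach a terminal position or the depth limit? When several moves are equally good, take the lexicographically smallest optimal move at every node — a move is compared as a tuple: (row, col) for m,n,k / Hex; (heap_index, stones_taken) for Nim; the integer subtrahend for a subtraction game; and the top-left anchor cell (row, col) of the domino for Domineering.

PV length from [9]: 2 plies

p1 X@[9]: -3[6]-1* -5[4]-1
p2 O@[6]: -3[3]-1 -5[1]+1*
p3 X@[1] terminal -1; root [9] d4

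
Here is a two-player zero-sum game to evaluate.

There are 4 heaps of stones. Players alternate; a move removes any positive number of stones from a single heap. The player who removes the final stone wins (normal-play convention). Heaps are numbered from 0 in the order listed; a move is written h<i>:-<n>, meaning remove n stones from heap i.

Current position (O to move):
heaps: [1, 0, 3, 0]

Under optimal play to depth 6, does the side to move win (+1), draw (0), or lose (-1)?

value((1,0,3,0), O) = +1

ply 1, O at (1,0,3,0) | h0:-1=-1→(0,0,3,0); h2:-1=-1→(1,0,2,0); h2:-2=+1→(1,0,1,0)*; h2:-3=-1→(1,0,0,0)
ply 2, X at (1,0,1,0) | h0:-1=-1→(0,0,1,0)*; h2:-1=-1→(1,0,0,0)
ply 3, O at (0,0,1,0) | h2:-1=+1→(0,0,0,0)*
ply 4: (0,0,0,0) is terminal -1 (X); from (1,0,3,0) depth 6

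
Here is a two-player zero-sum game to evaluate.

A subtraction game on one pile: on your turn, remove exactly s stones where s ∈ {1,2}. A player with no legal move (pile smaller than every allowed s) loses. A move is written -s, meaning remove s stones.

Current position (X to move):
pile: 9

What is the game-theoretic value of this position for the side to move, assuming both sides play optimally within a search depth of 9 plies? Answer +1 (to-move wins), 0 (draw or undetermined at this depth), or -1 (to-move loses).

value(9, X) = -1

[9] X move#1: -1:-1/8*, -2:-1/7
[8] O move#2: -1:-1/7, -2:+1/6*
[6] X move#3: -1:-1/5*, -2:-1/4
[5] O move#4: -1:-1/4, -2:+1/3*
[3] X move#5: -1:-1/2*, -2:-1/1
[2] O move#6: -1:-1/1, -2:+1/0*
[0] end (terminal -1, X#7); searched 9 to 9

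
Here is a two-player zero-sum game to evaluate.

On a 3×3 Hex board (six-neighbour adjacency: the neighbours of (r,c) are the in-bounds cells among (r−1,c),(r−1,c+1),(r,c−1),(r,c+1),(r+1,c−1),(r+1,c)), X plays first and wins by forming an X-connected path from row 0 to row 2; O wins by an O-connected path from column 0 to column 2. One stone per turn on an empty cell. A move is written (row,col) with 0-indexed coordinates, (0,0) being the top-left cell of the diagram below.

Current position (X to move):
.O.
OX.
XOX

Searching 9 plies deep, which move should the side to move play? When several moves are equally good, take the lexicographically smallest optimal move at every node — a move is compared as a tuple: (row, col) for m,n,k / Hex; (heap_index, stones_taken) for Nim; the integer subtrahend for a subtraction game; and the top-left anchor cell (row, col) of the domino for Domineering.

X's best at [.O./OX./XOX]: (0,2)

[.O./OX./XOX] X move#1: (0,0):-1/XO./OX./XOX, (0,2):+1/.OX/OX./XOX*, (1,2):-1/.O./OXX/XOX
[.OX/OX./XOX] end (terminal -1, O#2); searched .O./OX./XOX to 9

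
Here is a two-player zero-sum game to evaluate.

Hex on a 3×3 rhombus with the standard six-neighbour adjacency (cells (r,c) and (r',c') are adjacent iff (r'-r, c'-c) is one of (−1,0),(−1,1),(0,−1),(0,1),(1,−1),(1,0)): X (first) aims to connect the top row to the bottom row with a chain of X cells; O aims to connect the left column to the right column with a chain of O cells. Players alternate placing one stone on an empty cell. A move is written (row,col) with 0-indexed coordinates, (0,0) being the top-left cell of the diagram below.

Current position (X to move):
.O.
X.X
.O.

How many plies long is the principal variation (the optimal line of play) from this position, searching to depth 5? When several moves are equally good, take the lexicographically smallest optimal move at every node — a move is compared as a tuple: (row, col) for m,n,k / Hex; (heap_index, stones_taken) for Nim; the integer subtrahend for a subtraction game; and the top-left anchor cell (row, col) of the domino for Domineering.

PV length from [.O./X.X/.O.]: 5 plies

p1 X@[.O./X.X/.O.]: (0,0)[XO./X.X/.O.]+1* (0,2)[.OX/X.X/.O.]+1 (1,1)[.O./XXX/.O.]+1 (2,0)[.O./X.X/XO.]+1 (2,2)[.O./X.X/.OX]+1
p2 O@[XO./X.X/.O.]: (0,2)[XOO/X.X/.O.]-1* (1,1)[XO./XOX/.O.]-1 (2,0)[XO./X.X/OO.]-1 (2,2)[XO./X.X/.OO]-1
p3 X@[XOO/X.X/.O.]: (1,1)[XOO/XXX/.O.]+1* (2,0)[XOO/X.X/XO.]+1 (2,2)[XOO/X.X/.OX]+1
p4 O@[XOO/XXX/.O.]: (2,0)[XOO/XXX/OO.]-1* (2,2)[XOO/XXX/.OO]-1
p5 X@[XOO/XXX/OO.]: (2,2)[XOO/XXX/OOX]+1*
p6 O@[XOO/XXX/OOX] terminal -1; root [.O./X.X/.O.] d5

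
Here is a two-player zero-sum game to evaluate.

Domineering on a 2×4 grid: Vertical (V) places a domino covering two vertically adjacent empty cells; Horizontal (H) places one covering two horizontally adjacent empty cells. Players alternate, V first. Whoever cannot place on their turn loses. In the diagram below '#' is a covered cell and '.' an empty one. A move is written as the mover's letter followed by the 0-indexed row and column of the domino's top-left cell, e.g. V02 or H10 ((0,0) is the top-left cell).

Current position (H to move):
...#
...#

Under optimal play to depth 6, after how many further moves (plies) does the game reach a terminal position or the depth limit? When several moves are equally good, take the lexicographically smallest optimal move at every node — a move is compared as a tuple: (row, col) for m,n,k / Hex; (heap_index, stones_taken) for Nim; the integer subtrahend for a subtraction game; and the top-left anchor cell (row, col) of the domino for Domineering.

PV length from [...#/...#]: 3 plies

ply 1, H at ...#/...# | H00=+1→##.#/...#*; H01=+1→.###/...#; H10=+1→...#/##.#; H11=+1→...#/.###
ply 2, V at ##.#/...# | V02=-1→####/..##*
ply 3, H at ####/..## | H10=+1→####/####*
ply 4: ####/#### is terminal -1 (V); from ...#/...# depth 6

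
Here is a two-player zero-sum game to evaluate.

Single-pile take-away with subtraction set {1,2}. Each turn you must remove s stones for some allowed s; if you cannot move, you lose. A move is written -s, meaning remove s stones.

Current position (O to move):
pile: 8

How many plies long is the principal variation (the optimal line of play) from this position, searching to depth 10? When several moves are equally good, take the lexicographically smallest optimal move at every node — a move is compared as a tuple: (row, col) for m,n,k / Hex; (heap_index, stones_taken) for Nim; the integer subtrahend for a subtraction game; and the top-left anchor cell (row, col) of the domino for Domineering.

PV length from [8]: 5 plies

p1 O@[8]: -1[7]-1 -2[6]+1*
p2 X@[6]: -1[5]-1* -2[4]-1
p3 O@[5]: -1[4]-1 -2[3]+1*
p4 X@[3]: -1[2]-1* -2[1]-1
p5 O@[2]: -1[1]-1 -2[0]+1*
p6 X@[0] terminal -1; root [8] d10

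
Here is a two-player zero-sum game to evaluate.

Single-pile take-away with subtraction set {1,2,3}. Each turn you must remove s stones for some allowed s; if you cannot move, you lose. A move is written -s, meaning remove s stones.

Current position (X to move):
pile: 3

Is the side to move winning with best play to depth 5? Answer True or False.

X winning at [3]: True

[3] X move#1: -1:-1/2, -2:-1/1, -3:+1/0*
[0] end (terminal -1, O#2); searched 3 to 5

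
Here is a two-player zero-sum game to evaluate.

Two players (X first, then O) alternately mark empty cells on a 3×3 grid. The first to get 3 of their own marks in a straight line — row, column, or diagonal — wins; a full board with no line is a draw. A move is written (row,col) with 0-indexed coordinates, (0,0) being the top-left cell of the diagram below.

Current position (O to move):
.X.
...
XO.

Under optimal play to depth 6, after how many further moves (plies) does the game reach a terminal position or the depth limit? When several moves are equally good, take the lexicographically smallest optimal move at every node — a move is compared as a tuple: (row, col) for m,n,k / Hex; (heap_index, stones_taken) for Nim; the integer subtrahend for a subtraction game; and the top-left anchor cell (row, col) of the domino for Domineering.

PV length from [.X./.../XO.]: 6 plies

ply 1, O at .X./.../XO. | (0,0)=+0→OX./.../XO.*; (0,2)=+0→.XO/.../XO.; (1,0)=-1→.X./O../XO.; (1,1)=-1→.X./.O./XO.; (1,2)=-1→.X./..O/XO.; (2,2)=-1→.X./.../XOO
ply 2, X at OX./.../XO. | (0,2)=+0→OXX/.../XO.*; (1,0)=+0→OX./X../XO.; (1,1)=+0→OX./.X./XO.; (1,2)=+0→OX./..X/XO.; (2,2)=+0→OX./.../XOX
ply 3, O at OXX/.../XO. | (1,0)=-1→OXX/O../XO.; (1,1)=+0→OXX/.O./XO.*; (1,2)=-1→OXX/..O/XO.; (2,2)=-1→OXX/.../XOO
ply 4, X at OXX/.O./XO. | (1,0)=-1→OXX/XO./XO.; (1,2)=-1→OXX/.OX/XO.; (2,2)=+0→OXX/.O./XOX*
ply 5, O at OXX/.O./XOX | (1,0)=-1→OXX/OO./XOX; (1,2)=+0→OXX/.OO/XOX*
ply 6, X at OXX/.OO/XOX | (1,0)=+0→OXX/XOO/XOX*
ply 7: OXX/XOO/XOX is terminal +0 (O); from .X./.../XO. depth 6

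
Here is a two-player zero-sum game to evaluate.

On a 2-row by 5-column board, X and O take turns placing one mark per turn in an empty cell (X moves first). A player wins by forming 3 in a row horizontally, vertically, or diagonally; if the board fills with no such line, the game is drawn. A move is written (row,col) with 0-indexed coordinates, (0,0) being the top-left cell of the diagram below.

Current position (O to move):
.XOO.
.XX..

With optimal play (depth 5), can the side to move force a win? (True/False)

O winning at [.XOO./.XX..]: True

[.XOO./.XX..] O move#1: (0,0):-1/OXOO./.XX.., (0,4):+1/.XOOO/.XX..*, (1,0):-1/.XOO./OXX.., (1,3):-1/.XOO./.XXO., (1,4):-1/.XOO./.XX.O
[.XOOO/.XX..] end (terminal -1, X#2); searched .XOO./.XX.. to 5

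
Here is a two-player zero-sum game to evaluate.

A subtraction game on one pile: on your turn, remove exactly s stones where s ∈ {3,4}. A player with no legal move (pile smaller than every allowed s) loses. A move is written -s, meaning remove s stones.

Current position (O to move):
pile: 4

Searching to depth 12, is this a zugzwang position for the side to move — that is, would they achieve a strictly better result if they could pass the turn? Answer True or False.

ply 1, O at 4 | -3=+1→1*; -4=+1→0
ply 2: 1 is terminal -1 (X); from 4 depth 12
pass branch (X moves first from the same position):
  | ply 1, X at 4 | -3=+1→1*; -4=+1→0
  | ply 2: 1 is terminal -1 (O); from 4 depth 12
O moving scores +1; O passing scores -1

zugzwang(4, O) = False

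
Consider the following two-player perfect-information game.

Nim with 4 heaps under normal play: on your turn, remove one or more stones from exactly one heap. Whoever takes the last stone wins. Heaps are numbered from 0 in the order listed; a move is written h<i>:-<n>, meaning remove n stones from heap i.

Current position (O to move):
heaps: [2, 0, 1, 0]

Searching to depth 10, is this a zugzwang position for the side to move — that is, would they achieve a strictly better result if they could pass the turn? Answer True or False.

[(2,0,1,0)] O move#1: h0:-1:+1/(1,0,1,0)*, h0:-2:-1/(0,0,1,0), h2:-1:-1/(2,0,0,0)
[(1,0,1,0)] X move#2: h0:-1:-1/(0,0,1,0)*, h2:-1:-1/(1,0,0,0)
[(0,0,1,0)] O move#3: h2:-1:+1/(0,0,0,0)*
[(0,0,0,0)] end (terminal -1, X#4); searched (2,0,1,0) to 10
if O skipped the turn, X would face:
~ [(2,0,1,0)] X move#1: h0:-1:+1/(1,0,1,0)*, h0:-2:-1/(0,0,1,0), h2:-1:-1/(2,0,0,0)
~ [(1,0,1,0)] O move#2: h0:-1:-1/(0,0,1,0)*, h2:-1:-1/(1,0,0,0)
~ [(0,0,1,0)] X move#3: h2:-1:+1/(0,0,0,0)*
~ [(0,0,0,0)] end (terminal -1, O#4); searched (2,0,1,0) to 10
compare (O): move=+1 vs pass=-1

zugzwang((2,0,1,0), O) = False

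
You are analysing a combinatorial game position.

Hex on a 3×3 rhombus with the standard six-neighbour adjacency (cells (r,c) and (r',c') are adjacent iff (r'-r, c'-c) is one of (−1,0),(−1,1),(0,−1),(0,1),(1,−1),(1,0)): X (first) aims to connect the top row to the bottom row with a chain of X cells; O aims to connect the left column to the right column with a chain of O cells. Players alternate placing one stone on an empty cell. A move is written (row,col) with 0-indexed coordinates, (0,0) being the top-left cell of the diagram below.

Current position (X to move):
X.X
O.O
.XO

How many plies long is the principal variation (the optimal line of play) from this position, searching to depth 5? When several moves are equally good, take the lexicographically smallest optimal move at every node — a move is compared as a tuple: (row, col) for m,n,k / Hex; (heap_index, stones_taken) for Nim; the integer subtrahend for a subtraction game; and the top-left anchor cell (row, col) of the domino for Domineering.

PV length from [X.X/O.O/.XO]: 1 ply

ply 1, X at X.X/O.O/.XO | (0,1)=-1→XXX/O.O/.XO; (1,1)=+1→X.X/OXO/.XO*; (2,0)=-1→X.X/O.O/XXO
ply 2: X.X/OXO/.XO is terminal -1 (O); from X.X/O.O/.XO depth 5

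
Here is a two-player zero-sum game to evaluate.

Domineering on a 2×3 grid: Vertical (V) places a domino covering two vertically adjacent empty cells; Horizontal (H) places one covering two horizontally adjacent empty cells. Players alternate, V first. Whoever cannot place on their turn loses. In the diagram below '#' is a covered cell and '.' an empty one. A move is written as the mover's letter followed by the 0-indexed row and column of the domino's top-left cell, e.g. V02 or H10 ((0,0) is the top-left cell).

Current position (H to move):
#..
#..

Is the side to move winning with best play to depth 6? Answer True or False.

[#../#..] H move#1: H01:+1/###/#..*, H11:+1/#../###
[###/#..] end (terminal -1, V#2); searched #../#.. to 6

H winning at [#../#..]: True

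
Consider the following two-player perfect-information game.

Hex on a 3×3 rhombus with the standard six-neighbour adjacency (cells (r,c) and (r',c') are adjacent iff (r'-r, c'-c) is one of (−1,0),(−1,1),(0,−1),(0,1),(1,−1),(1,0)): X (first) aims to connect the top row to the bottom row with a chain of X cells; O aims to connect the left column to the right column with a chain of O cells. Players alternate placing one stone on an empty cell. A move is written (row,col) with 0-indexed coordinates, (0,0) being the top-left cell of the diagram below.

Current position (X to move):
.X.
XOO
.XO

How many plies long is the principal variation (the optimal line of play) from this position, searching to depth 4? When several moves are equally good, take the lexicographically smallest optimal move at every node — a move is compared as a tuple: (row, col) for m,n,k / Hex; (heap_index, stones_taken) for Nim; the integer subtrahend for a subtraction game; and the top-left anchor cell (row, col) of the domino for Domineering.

ply 1, X at .X./XOO/.XO | (0,0)=-1→XX./XOO/.XO; (0,2)=-1→.XX/XOO/.XO; (2,0)=+1→.X./XOO/XXO*
ply 2: .X./XOO/XXO is terminal -1 (O); from .X./XOO/.XO depth 4

PV length from [.X./XOO/.XO]: 1 ply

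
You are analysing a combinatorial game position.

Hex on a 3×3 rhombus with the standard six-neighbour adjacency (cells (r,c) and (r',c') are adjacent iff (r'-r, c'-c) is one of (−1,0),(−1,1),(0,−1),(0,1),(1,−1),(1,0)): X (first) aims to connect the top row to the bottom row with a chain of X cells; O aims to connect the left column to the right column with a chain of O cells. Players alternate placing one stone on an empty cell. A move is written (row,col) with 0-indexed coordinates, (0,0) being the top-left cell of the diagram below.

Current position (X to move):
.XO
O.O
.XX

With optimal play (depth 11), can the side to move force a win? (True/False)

X winning at [.XO/O.O/.XX]: True

p1 X@[.XO/O.O/.XX]: (0,0)[XXO/O.O/.XX]-1 (1,1)[.XO/OXO/.XX]+1* (2,0)[.XO/O.O/XXX]-1
p2 O@[.XO/OXO/.XX] terminal -1; root [.XO/O.O/.XX] d11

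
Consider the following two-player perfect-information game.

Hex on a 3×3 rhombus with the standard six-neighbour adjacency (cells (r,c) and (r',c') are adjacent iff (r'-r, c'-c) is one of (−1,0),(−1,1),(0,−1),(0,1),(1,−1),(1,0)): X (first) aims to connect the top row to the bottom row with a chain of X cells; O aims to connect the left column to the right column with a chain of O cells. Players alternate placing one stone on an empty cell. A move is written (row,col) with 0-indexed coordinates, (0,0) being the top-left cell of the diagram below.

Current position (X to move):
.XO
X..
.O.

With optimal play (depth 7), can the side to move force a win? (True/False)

ply 1, X at .XO/X../.O. | (0,0)=-1→XXO/X../.O.; (1,1)=-1→.XO/XX./.O.; (1,2)=-1→.XO/X.X/.O.; (2,0)=+1→.XO/X../XO.*; (2,2)=-1→.XO/X../.OX
ply 2: .XO/X../XO. is terminal -1 (O); from .XO/X../.O. depth 7

X winning at [.XO/X../.O.]: True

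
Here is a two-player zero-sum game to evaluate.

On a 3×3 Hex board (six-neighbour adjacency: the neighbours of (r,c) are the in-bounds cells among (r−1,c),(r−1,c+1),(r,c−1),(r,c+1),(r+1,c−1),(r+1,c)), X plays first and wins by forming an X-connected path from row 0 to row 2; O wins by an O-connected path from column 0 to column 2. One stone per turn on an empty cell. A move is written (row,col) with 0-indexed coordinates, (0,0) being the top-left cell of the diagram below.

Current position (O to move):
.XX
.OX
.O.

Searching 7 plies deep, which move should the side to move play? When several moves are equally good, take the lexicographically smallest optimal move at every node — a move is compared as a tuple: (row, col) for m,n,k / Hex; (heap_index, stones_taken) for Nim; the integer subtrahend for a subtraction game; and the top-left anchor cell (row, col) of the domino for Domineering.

O's best at [.XX/.OX/.O.]: (2,2)

ply 1, O at .XX/.OX/.O. | (0,0)=-1→OXX/.OX/.O.; (1,0)=-1→.XX/OOX/.O.; (2,0)=-1→.XX/.OX/OO.; (2,2)=+1→.XX/.OX/.OO*
ply 2, X at .XX/.OX/.OO | (0,0)=-1→XXX/.OX/.OO*; (1,0)=-1→.XX/XOX/.OO; (2,0)=-1→.XX/.OX/XOO
ply 3, O at XXX/.OX/.OO | (1,0)=+1→XXX/OOX/.OO*; (2,0)=+1→XXX/.OX/OOO
ply 4: XXX/OOX/.OO is terminal -1 (X); from .XX/.OX/.O. depth 7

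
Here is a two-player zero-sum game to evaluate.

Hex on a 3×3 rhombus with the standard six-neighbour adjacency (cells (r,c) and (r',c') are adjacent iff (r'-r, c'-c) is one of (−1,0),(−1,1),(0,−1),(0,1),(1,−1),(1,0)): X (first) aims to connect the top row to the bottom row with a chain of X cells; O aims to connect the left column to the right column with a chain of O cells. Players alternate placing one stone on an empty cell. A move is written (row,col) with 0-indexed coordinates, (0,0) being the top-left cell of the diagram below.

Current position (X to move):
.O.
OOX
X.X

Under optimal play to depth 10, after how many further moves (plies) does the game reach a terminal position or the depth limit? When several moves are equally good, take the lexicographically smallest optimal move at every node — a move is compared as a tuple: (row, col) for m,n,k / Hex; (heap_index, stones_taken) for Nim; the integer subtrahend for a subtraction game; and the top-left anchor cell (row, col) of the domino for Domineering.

PV length from [.O./OOX/X.X]: 1 ply

p1 X@[.O./OOX/X.X]: (0,0)[XO./OOX/X.X]-1 (0,2)[.OX/OOX/X.X]+1* (2,1)[.O./OOX/XXX]-1
p2 O@[.OX/OOX/X.X] terminal -1; root [.O./OOX/X.X] d10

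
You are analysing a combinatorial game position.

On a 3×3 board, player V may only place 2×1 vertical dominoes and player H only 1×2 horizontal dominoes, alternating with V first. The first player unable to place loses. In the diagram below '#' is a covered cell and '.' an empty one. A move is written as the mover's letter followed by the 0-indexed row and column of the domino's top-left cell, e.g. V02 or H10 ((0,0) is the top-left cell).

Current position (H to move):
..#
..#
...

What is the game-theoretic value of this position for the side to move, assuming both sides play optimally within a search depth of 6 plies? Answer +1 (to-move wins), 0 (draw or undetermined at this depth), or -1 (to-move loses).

ply 1, H at ..#/..#/... | H00=-1→###/..#/...; H10=+1→..#/###/...*; H20=-1→..#/..#/##.; H21=-1→..#/..#/.##
ply 2: ..#/###/... is terminal -1 (V); from ..#/..#/... depth 6

value(..#/..#/..., H) = +1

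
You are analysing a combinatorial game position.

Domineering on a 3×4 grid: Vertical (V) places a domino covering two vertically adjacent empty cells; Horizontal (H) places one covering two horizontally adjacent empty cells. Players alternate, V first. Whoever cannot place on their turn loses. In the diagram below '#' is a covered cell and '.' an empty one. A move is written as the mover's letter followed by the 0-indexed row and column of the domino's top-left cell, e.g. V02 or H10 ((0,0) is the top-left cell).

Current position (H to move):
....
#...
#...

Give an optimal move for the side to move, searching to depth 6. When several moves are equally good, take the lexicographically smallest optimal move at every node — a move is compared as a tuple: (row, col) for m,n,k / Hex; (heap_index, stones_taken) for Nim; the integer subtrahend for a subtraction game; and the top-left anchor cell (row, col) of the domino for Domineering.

H's best at [..../#.../#...]: H11

ply 1, H at ..../#.../#... | H00=-1→##../#.../#...; H01=-1→.##./#.../#...; H02=-1→..##/#.../#...; H11=+1→..../###./#...*; H12=+1→..../#.##/#...; H21=-1→..../#.../###.; H22=-1→..../#.../#.##
ply 2, V at ..../###./#... | V03=-1→...#/####/#...*; V13=-1→..../####/#..#
ply 3, H at ...#/####/#... | H00=+1→##.#/####/#...*; H01=+1→.###/####/#...; H21=+1→...#/####/###.; H22=+1→...#/####/#.##
ply 4: ##.#/####/#... is terminal -1 (V); from ..../#.../#... depth 6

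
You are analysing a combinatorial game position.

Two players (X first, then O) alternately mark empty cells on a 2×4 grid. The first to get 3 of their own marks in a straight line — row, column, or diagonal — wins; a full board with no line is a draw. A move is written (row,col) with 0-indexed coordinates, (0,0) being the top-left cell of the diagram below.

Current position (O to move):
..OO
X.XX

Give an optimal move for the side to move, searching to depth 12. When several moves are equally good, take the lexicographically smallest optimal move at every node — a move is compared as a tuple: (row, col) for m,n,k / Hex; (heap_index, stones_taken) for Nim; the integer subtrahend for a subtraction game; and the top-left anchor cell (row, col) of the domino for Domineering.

O's best at [..OO/X.XX]: (0,1)

ply 1, O at ..OO/X.XX | (0,0)=-1→O.OO/X.XX; (0,1)=+1→.OOO/X.XX*; (1,1)=+0→..OO/XOXX
ply 2: .OOO/X.XX is terminal -1 (X); from ..OO/X.XX depth 12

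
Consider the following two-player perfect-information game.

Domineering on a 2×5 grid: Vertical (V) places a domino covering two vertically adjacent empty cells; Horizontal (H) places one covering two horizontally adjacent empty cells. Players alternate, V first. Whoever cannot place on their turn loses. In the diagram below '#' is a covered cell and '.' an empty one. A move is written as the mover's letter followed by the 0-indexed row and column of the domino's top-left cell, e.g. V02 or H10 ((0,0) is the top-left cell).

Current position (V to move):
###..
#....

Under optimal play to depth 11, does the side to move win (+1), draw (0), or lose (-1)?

value(###../#...., V) = +1

[###../#....] V move#1: V03:+1/####./#..#.*, V04:-1/###.#/#...#
[####./#..#.] H move#2: H11:-1/####./####.*
[####./####.] V move#3: V04:+1/#####/#####*
[#####/#####] end (terminal -1, H#4); searched ###../#.... to 11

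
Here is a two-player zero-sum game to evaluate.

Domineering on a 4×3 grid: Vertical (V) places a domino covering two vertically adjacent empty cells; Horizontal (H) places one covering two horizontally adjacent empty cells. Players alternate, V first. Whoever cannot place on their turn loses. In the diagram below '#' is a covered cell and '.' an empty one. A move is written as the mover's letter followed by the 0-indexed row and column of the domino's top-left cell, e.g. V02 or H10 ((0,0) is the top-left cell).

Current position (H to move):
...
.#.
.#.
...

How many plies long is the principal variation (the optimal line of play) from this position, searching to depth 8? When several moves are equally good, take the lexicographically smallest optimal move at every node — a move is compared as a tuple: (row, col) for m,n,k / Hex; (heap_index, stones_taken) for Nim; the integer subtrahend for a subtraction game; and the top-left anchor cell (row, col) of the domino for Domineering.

p1 H@[.../.#./.#./...]: H00[##./.#./.#./...]-1* H01[.##/.#./.#./...]-1 H30[.../.#./.#./##.]-1 H31[.../.#./.#./.##]-1
p2 V@[##./.#./.#./...]: V02[###/.##/.#./...]+1* V10[##./##./##./...]+1 V12[##./.##/.##/...]+1 V20[##./.#./##./#..]+1 V22[##./.#./.##/..#]+1
p3 H@[###/.##/.#./...]: H30[###/.##/.#./##.]-1* H31[###/.##/.#./.##]-1
p4 V@[###/.##/.#./##.]: V10[###/###/##./##.]+1* V22[###/.##/.##/###]+1
p5 H@[###/###/##./##.] terminal -1; root [.../.#./.#./...] d8

PV length from [.../.#./.#./...]: 4 plies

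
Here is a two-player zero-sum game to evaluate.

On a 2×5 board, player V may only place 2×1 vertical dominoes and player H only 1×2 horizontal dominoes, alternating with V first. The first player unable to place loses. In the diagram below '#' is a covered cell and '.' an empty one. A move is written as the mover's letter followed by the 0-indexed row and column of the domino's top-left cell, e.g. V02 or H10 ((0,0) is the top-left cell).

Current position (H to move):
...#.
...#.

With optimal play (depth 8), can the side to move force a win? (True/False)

[...#./...#.] H move#1: H00:-1/##.#./...#.*, H01:-1/.###./...#., H10:-1/...#./##.#., H11:-1/...#./.###.
[##.#./...#.] V move#2: V02:+1/####./..##.*, V04:-1/##.##/...##
[####./..##.] H move#3: H10:-1/####./####.*
[####./####.] V move#4: V04:+1/#####/#####*
[#####/#####] end (terminal -1, H#5); searched ...#./...#. to 8

H winning at [...#./...#.]: False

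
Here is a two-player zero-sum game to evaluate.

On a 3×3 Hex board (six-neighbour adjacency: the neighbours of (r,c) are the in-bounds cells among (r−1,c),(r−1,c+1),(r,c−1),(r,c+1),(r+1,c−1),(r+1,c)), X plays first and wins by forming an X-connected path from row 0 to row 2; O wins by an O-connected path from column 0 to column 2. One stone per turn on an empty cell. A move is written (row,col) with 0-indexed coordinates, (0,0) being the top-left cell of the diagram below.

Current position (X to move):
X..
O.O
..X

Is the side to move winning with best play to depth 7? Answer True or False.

ply 1, X at X../O.O/..X | (0,1)=-1→XX./O.O/..X; (0,2)=-1→X.X/O.O/..X; (1,1)=+1→X../OXO/..X*; (2,0)=-1→X../O.O/X.X; (2,1)=-1→X../O.O/.XX
ply 2, O at X../OXO/..X | (0,1)=-1→XO./OXO/..X*; (0,2)=-1→X.O/OXO/..X; (2,0)=-1→X../OXO/O.X; (2,1)=-1→X../OXO/.OX
ply 3, X at XO./OXO/..X | (0,2)=+1→XOX/OXO/..X*; (2,0)=-1→XO./OXO/X.X; (2,1)=-1→XO./OXO/.XX
ply 4, O at XOX/OXO/..X | (2,0)=-1→XOX/OXO/O.X*; (2,1)=-1→XOX/OXO/.OX
ply 5, X at XOX/OXO/O.X | (2,1)=+1→XOX/OXO/OXX*
ply 6: XOX/OXO/OXX is terminal -1 (O); from X../O.O/..X depth 7

X winning at [X../O.O/..X]: True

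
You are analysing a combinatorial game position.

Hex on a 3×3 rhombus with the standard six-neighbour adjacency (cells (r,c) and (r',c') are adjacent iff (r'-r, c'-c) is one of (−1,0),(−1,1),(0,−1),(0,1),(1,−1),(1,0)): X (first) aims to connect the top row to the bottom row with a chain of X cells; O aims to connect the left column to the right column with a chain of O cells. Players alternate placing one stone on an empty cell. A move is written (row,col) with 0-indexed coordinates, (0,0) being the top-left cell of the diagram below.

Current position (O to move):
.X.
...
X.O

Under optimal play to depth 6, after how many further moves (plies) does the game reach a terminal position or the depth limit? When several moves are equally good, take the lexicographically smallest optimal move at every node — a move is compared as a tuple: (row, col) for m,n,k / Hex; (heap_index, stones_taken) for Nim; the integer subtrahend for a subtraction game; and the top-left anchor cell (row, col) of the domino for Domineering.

PV length from [.X./.../X.O]: 4 plies

[.X./.../X.O] O move#1: (0,0):-1/OX./.../X.O*, (0,2):-1/.XO/.../X.O, (1,0):-1/.X./O../X.O, (1,1):-1/.X./.O./X.O, (1,2):-1/.X./..O/X.O, (2,1):-1/.X./.../XOO
[OX./.../X.O] X move#2: (0,2):+1/OXX/.../X.O*, (1,0):+1/OX./X../X.O, (1,1):+1/OX./.X./X.O, (1,2):+1/OX./..X/X.O, (2,1):+1/OX./.../XXO
[OXX/.../X.O] O move#3: (1,0):-1/OXX/O../X.O*, (1,1):-1/OXX/.O./X.O, (1,2):-1/OXX/..O/X.O, (2,1):-1/OXX/.../XOO
[OXX/O../X.O] X move#4: (1,1):+1/OXX/OX./X.O*, (1,2):+1/OXX/O.X/X.O, (2,1):+1/OXX/O../XXO
[OXX/OX./X.O] end (terminal -1, O#5); searched .X./.../X.O to 6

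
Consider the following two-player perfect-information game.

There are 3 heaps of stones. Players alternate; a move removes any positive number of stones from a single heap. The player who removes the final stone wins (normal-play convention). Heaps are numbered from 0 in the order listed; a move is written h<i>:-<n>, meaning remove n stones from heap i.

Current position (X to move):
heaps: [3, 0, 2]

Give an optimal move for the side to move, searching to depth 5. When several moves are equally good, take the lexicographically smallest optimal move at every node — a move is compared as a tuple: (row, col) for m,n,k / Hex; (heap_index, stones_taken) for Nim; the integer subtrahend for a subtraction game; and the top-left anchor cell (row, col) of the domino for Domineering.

p1 X@[(3,0,2)]: h0:-1[(2,0,2)]+1* h0:-2[(1,0,2)]-1 h0:-3[(0,0,2)]-1 h2:-1[(3,0,1)]-1 h2:-2[(3,0,0)]-1
p2 O@[(2,0,2)]: h0:-1[(1,0,2)]-1* h0:-2[(0,0,2)]-1 h2:-1[(2,0,1)]-1 h2:-2[(2,0,0)]-1
p3 X@[(1,0,2)]: h0:-1[(0,0,2)]-1 h2:-1[(1,0,1)]+1* h2:-2[(1,0,0)]-1
p4 O@[(1,0,1)]: h0:-1[(0,0,1)]-1* h2:-1[(1,0,0)]-1
p5 X@[(0,0,1)]: h2:-1[(0,0,0)]+1*
p6 O@[(0,0,0)] terminal -1; root [(3,0,2)] d5

X's best at [(3,0,2)]: h0:-1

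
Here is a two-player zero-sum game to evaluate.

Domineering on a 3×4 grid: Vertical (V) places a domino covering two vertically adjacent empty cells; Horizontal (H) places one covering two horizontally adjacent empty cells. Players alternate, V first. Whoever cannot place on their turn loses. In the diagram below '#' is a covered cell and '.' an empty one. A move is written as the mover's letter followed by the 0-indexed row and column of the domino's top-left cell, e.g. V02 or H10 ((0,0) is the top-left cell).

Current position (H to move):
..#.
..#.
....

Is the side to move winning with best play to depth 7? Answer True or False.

[..#./..#./....] H move#1: H00:-1/###./..#./...., H10:+1/..#./###./....*, H20:-1/..#./..#./##.., H21:-1/..#./..#./.##., H22:-1/..#./..#./..##
[..#./###./....] V move#2: V03:-1/..##/####/....*, V13:-1/..#./####/...#
[..##/####/....] H move#3: H00:+1/####/####/....*, H20:+1/..##/####/##.., H21:+1/..##/####/.##., H22:+1/..##/####/..##
[####/####/....] end (terminal -1, V#4); searched ..#./..#./.... to 7

H winning at [..#./..#./....]: True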